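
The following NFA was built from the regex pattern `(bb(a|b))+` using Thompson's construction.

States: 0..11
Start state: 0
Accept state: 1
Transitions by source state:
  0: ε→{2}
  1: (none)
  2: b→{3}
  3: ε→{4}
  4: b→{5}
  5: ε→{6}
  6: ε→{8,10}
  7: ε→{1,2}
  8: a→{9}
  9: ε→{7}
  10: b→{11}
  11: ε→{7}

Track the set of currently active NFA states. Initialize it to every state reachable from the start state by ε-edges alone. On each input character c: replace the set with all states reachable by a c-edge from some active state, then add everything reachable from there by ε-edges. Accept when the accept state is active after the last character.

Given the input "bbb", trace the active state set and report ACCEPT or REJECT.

Answer: ACCEPT

Steps:
start: ε-closure({0}) = {0,2}
'b' @ 1: {3,4}
'b' @ 2: {5,6,8,10}
'b' @ 3: {1,2,7,11}  [accepting]
end set {1,2,7,11} — state 1 in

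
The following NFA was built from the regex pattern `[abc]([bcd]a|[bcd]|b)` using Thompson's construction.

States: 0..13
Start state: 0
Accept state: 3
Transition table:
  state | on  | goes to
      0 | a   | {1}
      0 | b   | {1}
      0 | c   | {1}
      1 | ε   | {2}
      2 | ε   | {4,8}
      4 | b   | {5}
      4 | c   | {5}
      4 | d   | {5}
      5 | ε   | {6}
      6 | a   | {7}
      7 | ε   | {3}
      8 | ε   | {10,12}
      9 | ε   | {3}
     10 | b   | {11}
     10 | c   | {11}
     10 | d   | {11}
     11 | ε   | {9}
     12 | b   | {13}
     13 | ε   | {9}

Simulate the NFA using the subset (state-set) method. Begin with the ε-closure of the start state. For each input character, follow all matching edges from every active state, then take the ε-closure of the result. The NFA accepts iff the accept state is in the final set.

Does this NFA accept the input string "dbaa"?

Answer: REJECT

Steps:
start: ε-closure({0}) = {0}
'd' @ 1: {}  — state set empty
rest 'baa' ignored (set empty)
after full input: {}  (accept=3 not in)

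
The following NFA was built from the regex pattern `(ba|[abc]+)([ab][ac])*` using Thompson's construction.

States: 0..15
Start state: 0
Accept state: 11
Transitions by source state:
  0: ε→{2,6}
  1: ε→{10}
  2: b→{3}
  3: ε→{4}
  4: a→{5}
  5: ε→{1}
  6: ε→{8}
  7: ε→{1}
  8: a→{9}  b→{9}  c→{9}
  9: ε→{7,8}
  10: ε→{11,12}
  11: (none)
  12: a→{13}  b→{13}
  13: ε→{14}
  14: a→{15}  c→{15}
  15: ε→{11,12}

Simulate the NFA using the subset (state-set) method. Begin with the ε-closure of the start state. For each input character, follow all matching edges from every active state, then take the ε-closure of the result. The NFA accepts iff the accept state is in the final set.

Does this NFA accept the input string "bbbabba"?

start: ε-closure({0}) = {0,2,6,8}
'b' @ 1: {1,3,4,7,8,9,10,11,12}  [accepting]
'b' @ 2: {1,7,8,9,10,11,12,13,14}  [accepting]
'b' @ 3: {1,7,8,9,10,11,12,13,14}  [accepting]
'a' @ 4: {1,7,8,9,10,11,12,13,14,15}  [accepting]
'b' @ 5: {1,7,8,9,10,11,12,13,14}  [accepting]
'b' @ 6: {1,7,8,9,10,11,12,13,14}  [accepting]
'a' @ 7: {1,7,8,9,10,11,12,13,14,15}  [accepting]
end set {1,7,8,9,10,11,12,13,14,15} — state 11 in

Answer: ACCEPT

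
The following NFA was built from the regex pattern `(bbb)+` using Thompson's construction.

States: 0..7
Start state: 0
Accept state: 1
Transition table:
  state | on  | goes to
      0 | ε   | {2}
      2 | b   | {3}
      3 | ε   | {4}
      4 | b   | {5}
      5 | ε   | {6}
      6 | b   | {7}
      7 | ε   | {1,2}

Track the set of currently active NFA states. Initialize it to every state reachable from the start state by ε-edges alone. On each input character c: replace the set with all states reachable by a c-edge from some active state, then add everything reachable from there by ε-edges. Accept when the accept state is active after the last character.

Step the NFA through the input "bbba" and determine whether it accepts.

initial (ε-close {0}): {0,2}
'b' @ 1: {3,4}
'b' @ 2: {5,6}
'b' @ 3: {1,2,7}  (accept∈set)
'a' @ 4: {}  — dead — no transitions
end set {} — state 1 not in

Answer: REJECT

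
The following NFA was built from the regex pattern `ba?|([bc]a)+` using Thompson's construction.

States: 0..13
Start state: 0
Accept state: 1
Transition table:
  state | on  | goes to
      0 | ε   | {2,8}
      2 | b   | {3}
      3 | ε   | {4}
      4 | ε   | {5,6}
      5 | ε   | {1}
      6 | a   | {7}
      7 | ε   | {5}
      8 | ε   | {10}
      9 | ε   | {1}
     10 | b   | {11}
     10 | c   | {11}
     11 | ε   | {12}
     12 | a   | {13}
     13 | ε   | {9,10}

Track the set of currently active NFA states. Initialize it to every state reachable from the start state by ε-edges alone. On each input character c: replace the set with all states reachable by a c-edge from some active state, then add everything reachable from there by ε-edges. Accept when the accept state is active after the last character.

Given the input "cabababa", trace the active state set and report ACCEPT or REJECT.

start: ε-closure({0}) = {0,2,8,10}
'c' @ 1: {11,12}
'a' @ 2: {1,9,10,13}  [accepting]
'b' @ 3: {11,12}
'a' @ 4: {1,9,10,13}  [accepting]
'b' @ 5: {11,12}
'a' @ 6: {1,9,10,13}  [accepting]
'b' @ 7: {11,12}
'a' @ 8: {1,9,10,13}  [accepting]
after full input: {1,9,10,13}  (accept=1 in)

Answer: ACCEPT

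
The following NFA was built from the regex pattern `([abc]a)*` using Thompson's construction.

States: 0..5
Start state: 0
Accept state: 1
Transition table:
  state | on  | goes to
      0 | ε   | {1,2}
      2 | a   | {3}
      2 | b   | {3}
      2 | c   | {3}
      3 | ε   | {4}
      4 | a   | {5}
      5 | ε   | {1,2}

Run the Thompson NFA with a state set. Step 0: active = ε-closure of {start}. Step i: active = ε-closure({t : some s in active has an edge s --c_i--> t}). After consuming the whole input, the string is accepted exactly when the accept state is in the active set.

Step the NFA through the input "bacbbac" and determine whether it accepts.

Answer: REJECT

Derivation:
initial (ε-close {0}): {0,1,2}
'b' @ 1: {3,4}
'a' @ 2: {1,2,5}  (accept∈set)
'c' @ 3: {3,4}
'b' @ 4: {}  — dead — no transitions
rest 'bac' ignored (set empty)
final: {}; accept 1 not in set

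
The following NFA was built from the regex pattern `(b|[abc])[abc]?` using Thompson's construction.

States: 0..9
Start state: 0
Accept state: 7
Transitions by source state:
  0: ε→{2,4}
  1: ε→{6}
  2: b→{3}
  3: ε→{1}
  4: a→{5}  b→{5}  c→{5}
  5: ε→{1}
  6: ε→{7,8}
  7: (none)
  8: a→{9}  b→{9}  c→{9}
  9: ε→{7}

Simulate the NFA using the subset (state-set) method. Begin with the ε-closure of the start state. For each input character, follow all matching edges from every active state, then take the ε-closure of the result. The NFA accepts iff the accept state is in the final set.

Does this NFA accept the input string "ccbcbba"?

Answer: REJECT

Steps:
S₀ = ε-closure({0}) = {0,2,4}
'c' @ 1: {1,5,6,7,8}  ✓accept
'c' @ 2: {7,9}  ✓accept
'b' @ 3: {}  — state set empty
rest 'cbba' ignored (set empty)
final: {}; accept 7 not in set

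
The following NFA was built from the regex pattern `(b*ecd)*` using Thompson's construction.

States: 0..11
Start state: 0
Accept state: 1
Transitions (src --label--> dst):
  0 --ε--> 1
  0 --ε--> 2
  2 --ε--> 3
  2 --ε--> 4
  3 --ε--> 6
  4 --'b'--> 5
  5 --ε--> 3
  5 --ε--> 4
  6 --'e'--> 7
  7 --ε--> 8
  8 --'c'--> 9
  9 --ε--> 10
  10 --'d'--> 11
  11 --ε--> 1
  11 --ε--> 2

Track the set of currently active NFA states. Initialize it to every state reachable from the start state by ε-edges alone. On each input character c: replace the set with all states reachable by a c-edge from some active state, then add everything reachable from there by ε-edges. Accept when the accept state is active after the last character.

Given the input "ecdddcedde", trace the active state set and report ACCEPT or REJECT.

Answer: REJECT

Steps:
initial (ε-close {0}): {0,1,2,3,4,6}
'e' @ 1: {7,8}
'c' @ 2: {9,10}
'd' @ 3: {1,2,3,4,6,11}  [accepting]
'd' @ 4: {}  — state set empty
rest 'dcedde' ignored (set empty)
end set {} — state 1 not in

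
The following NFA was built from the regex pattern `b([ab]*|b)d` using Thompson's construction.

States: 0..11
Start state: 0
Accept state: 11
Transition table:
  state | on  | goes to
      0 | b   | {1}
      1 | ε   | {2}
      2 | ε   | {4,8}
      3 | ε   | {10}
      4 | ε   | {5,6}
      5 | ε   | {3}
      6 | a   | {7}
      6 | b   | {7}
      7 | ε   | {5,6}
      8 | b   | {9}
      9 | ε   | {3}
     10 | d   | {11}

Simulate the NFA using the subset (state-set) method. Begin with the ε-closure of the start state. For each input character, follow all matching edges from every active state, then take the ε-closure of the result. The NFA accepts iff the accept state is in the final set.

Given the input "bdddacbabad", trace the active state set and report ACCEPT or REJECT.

Answer: REJECT

Steps:
S₀ = ε-closure({0}) = {0}
'b' @ 1: {1,2,3,4,5,6,8,10}
'd' @ 2: {11}  (accept∈set)
'd' @ 3: {}  — state set empty
rest 'dacbabad' ignored (set empty)
after full input: {}  (accept=11 not in)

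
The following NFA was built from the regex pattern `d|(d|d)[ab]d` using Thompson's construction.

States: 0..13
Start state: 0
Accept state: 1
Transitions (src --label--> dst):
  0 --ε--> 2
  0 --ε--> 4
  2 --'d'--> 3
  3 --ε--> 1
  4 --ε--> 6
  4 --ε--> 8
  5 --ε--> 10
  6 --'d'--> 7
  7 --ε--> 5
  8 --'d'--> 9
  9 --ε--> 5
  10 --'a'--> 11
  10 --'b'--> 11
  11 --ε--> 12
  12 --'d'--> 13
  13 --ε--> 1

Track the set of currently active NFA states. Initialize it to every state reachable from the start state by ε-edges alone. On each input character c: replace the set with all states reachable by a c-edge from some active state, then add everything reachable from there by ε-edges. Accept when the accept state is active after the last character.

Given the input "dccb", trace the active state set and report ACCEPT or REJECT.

start: ε-closure({0}) = {0,2,4,6,8}
'd' @ 1: {1,3,5,7,9,10}  [accepting]
'c' @ 2: {}  — dead — no transitions
rest 'cb' ignored (set empty)
after full input: {}  (accept=1 not in)

Answer: REJECT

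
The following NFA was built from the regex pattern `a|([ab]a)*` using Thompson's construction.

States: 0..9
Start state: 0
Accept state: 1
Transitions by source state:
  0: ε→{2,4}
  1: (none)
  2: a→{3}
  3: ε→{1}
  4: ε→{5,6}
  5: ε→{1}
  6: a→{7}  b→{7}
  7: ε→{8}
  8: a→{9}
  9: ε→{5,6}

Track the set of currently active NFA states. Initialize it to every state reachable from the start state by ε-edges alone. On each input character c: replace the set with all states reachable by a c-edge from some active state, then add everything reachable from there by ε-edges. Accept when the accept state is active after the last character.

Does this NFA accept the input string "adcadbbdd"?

S₀ = ε-closure({0}) = {0,1,2,4,5,6}
'a' @ 1: {1,3,7,8}  (accept∈set)
'd' @ 2: {}  — dead — no transitions
rest 'cadbbdd' ignored (set empty)
final: {}; accept 1 not in set

Answer: REJECT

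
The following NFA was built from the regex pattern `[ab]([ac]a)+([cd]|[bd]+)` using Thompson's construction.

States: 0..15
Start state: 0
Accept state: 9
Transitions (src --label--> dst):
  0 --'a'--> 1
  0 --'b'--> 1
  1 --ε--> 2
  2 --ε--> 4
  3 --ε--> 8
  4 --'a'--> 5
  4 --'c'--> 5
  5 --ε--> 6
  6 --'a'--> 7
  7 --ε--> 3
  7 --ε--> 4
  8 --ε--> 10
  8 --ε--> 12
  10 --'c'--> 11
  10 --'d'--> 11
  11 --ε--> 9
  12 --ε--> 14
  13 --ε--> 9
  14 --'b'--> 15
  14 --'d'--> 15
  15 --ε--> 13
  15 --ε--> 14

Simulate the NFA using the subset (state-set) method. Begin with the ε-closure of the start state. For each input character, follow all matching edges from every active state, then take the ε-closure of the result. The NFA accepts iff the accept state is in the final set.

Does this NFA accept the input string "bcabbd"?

initial (ε-close {0}): {0}
'b' @ 1: {1,2,4}
'c' @ 2: {5,6}
'a' @ 3: {3,4,7,8,10,12,14}
'b' @ 4: {9,13,14,15}  ✓accept
'b' @ 5: {9,13,14,15}  ✓accept
'd' @ 6: {9,13,14,15}  ✓accept
end set {9,13,14,15} — state 9 in

Answer: ACCEPT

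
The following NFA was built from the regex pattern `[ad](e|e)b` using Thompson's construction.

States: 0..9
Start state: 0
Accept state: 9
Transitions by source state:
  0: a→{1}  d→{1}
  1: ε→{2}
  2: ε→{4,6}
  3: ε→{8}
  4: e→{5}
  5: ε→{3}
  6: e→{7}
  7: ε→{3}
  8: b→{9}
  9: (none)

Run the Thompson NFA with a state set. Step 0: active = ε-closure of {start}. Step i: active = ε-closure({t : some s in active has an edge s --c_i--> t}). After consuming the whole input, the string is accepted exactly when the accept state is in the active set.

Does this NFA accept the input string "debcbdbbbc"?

S₀ = ε-closure({0}) = {0}
'd' @ 1: {1,2,4,6}
'e' @ 2: {3,5,7,8}
'b' @ 3: {9}  ✓accept
'c' @ 4: {}  — dead — no transitions
rest 'bdbbbc' ignored (set empty)
after full input: {}  (accept=9 not in)

Answer: REJECT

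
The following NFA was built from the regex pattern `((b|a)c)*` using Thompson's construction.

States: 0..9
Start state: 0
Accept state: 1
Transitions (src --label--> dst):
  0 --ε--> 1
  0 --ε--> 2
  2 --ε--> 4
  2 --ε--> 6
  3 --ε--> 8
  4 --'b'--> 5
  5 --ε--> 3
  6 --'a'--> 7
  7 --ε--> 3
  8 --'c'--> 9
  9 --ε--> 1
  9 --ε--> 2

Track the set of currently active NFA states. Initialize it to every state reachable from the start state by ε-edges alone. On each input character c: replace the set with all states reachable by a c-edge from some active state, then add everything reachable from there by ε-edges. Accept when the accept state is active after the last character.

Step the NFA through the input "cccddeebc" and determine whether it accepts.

initial (ε-close {0}): {0,1,2,4,6}
'c' @ 1: {}  — state set empty
rest 'ccddeebc' ignored (set empty)
final: {}; accept 1 not in set

Answer: REJECT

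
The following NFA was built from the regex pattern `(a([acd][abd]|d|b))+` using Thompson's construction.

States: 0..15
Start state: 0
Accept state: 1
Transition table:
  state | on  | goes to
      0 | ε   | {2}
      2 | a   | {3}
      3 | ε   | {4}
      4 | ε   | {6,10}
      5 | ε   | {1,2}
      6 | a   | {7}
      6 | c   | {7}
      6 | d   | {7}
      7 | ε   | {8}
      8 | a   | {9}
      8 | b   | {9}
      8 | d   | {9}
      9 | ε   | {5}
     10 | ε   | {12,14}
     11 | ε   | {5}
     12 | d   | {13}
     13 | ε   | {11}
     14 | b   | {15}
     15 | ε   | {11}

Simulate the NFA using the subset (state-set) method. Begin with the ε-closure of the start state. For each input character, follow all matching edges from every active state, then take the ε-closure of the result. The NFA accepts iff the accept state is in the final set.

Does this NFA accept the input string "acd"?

start: ε-closure({0}) = {0,2}
'a' @ 1: {3,4,6,10,12,14}
'c' @ 2: {7,8}
'd' @ 3: {1,2,5,9}  (accept∈set)
final: {1,2,5,9}; accept 1 in set

Answer: ACCEPT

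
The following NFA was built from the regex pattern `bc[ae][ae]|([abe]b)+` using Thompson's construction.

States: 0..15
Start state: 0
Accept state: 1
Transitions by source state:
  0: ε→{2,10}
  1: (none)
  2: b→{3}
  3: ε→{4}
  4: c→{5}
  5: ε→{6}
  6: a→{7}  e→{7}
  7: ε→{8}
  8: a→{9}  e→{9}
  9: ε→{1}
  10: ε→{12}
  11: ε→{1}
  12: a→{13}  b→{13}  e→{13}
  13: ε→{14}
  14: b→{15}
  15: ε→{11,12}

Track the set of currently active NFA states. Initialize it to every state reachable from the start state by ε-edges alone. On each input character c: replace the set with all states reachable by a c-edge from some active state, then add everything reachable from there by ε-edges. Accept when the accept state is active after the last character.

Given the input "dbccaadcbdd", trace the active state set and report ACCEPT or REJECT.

S₀ = ε-closure({0}) = {0,2,10,12}
'd' @ 1: {}  — dead — no transitions
rest 'bccaadcbdd' ignored (set empty)
final: {}; accept 1 not in set

Answer: REJECT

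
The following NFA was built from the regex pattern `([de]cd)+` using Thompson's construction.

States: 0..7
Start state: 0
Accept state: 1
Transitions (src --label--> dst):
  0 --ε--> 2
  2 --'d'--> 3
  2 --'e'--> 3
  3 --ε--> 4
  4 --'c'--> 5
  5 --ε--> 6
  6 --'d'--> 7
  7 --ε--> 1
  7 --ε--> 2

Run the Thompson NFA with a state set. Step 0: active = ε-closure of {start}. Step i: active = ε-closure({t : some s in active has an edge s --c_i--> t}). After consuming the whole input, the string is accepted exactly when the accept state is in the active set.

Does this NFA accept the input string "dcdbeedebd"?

Answer: REJECT

Derivation:
start: ε-closure({0}) = {0,2}
'd' @ 1: {3,4}
'c' @ 2: {5,6}
'd' @ 3: {1,2,7}  (accept∈set)
'b' @ 4: {}  — state set empty
rest 'eedebd' ignored (set empty)
end set {} — state 1 not in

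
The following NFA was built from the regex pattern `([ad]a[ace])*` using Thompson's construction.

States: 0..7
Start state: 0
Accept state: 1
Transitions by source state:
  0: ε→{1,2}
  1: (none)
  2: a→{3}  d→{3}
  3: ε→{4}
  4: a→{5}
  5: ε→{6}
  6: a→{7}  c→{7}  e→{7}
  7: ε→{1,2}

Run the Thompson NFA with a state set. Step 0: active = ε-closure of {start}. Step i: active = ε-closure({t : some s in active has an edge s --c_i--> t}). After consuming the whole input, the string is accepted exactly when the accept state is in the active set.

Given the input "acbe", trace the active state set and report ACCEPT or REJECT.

start: ε-closure({0}) = {0,1,2}
'a' @ 1: {3,4}
'c' @ 2: {}  — dead — no transitions
rest 'be' ignored (set empty)
end set {} — state 1 not in

Answer: REJECT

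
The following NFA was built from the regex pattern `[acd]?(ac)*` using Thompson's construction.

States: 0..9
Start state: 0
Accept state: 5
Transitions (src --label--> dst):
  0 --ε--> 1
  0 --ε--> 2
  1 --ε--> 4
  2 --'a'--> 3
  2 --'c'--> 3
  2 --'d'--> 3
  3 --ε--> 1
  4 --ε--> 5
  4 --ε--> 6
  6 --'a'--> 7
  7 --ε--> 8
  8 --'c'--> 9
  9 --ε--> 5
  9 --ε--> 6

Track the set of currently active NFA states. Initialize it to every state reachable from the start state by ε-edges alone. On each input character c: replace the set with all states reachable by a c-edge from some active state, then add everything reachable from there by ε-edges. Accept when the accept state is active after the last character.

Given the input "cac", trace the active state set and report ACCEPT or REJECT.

initial (ε-close {0}): {0,1,2,4,5,6}
'c' @ 1: {1,3,4,5,6}  ✓accept
'a' @ 2: {7,8}
'c' @ 3: {5,6,9}  ✓accept
end set {5,6,9} — state 5 in

Answer: ACCEPT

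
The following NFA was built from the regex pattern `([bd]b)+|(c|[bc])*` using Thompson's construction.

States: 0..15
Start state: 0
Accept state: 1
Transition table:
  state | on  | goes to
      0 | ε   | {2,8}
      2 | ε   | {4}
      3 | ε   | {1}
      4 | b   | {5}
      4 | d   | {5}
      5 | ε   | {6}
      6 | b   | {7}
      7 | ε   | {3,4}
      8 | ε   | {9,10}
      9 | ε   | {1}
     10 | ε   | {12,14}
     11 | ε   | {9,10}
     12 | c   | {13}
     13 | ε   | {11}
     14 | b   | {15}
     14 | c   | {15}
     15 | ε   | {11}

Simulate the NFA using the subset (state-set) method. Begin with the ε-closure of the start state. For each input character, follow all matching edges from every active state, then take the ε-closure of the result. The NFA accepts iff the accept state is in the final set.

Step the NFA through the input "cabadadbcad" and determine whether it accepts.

start: ε-closure({0}) = {0,1,2,4,8,9,10,12,14}
'c' @ 1: {1,9,10,11,12,13,14,15}  ✓accept
'a' @ 2: {}  — no active states
rest 'badadbcad' ignored (set empty)
end set {} — state 1 not in

Answer: REJECT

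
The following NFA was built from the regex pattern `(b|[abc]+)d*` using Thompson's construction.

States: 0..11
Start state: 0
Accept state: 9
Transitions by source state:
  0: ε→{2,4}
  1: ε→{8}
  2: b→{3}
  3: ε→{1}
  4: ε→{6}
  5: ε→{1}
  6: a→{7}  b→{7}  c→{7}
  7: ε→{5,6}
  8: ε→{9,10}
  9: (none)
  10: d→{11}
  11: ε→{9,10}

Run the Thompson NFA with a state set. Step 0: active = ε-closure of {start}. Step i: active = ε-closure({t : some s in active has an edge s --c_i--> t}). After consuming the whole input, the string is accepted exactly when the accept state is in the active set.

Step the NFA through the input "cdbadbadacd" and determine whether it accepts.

Answer: REJECT

Steps:
S₀ = ε-closure({0}) = {0,2,4,6}
'c' @ 1: {1,5,6,7,8,9,10}  [accepting]
'd' @ 2: {9,10,11}  [accepting]
'b' @ 3: {}  — state set empty
rest 'adbadacd' ignored (set empty)
after full input: {}  (accept=9 not in)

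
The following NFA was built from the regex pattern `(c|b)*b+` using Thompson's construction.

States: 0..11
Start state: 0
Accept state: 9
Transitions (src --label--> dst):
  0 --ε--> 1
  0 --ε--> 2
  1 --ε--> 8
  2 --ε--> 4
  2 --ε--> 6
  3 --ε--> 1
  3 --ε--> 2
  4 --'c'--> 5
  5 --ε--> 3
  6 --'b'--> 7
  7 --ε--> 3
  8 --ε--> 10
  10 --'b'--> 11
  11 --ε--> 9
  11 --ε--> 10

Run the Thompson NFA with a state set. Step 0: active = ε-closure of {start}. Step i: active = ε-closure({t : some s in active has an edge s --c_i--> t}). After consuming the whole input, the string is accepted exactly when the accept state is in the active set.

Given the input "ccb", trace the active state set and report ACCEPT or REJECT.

Answer: ACCEPT

Derivation:
S₀ = ε-closure({0}) = {0,1,2,4,6,8,10}
'c' @ 1: {1,2,3,4,5,6,8,10}
'c' @ 2: {1,2,3,4,5,6,8,10}
'b' @ 3: {1,2,3,4,6,7,8,9,10,11}  [accepting]
end set {1,2,3,4,6,7,8,9,10,11} — state 9 in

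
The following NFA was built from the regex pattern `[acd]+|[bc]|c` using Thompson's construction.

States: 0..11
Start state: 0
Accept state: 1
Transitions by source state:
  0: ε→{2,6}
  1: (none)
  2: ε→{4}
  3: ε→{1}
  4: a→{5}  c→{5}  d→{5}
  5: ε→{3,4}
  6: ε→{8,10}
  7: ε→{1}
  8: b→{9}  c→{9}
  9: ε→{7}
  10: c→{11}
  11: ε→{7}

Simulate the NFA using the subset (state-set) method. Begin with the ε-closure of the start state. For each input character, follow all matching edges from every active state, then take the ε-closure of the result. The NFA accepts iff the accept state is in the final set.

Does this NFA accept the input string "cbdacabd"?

initial (ε-close {0}): {0,2,4,6,8,10}
'c' @ 1: {1,3,4,5,7,9,11}  ✓accept
'b' @ 2: {}  — state set empty
rest 'dacabd' ignored (set empty)
after full input: {}  (accept=1 not in)

Answer: REJECT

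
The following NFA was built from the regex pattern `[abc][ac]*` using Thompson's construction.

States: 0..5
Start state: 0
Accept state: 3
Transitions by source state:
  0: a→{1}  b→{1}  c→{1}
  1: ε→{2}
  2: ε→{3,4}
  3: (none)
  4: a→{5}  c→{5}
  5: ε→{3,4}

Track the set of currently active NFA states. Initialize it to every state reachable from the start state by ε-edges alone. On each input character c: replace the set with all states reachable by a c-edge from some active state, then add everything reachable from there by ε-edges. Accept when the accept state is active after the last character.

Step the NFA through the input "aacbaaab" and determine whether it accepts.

start: ε-closure({0}) = {0}
'a' @ 1: {1,2,3,4}  [accepting]
'a' @ 2: {3,4,5}  [accepting]
'c' @ 3: {3,4,5}  [accepting]
'b' @ 4: {}  — no active states
rest 'aaab' ignored (set empty)
final: {}; accept 3 not in set

Answer: REJECT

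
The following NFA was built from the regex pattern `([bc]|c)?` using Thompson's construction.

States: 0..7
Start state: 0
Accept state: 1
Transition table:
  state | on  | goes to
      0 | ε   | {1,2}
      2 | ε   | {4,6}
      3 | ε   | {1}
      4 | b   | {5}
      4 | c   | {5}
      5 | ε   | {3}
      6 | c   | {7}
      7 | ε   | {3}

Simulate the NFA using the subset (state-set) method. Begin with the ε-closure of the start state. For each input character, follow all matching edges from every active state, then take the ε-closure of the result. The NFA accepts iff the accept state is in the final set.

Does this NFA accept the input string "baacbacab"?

initial (ε-close {0}): {0,1,2,4,6}
'b' @ 1: {1,3,5}  (accept∈set)
'a' @ 2: {}  — state set empty
rest 'acbacab' ignored (set empty)
after full input: {}  (accept=1 not in)

Answer: REJECT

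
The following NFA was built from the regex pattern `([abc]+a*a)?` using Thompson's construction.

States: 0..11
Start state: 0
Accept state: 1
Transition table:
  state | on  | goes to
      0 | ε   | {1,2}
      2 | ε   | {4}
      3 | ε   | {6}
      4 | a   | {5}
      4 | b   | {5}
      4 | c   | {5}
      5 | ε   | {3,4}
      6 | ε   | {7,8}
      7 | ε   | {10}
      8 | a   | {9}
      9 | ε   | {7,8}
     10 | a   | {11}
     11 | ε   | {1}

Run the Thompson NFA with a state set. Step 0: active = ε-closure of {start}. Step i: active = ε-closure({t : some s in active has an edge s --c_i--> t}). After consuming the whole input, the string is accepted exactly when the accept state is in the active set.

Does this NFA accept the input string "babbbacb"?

S₀ = ε-closure({0}) = {0,1,2,4}
'b' @ 1: {3,4,5,6,7,8,10}
'a' @ 2: {1,3,4,5,6,7,8,9,10,11}  [accepting]
'b' @ 3: {3,4,5,6,7,8,10}
'b' @ 4: {3,4,5,6,7,8,10}
'b' @ 5: {3,4,5,6,7,8,10}
'a' @ 6: {1,3,4,5,6,7,8,9,10,11}  [accepting]
'c' @ 7: {3,4,5,6,7,8,10}
'b' @ 8: {3,4,5,6,7,8,10}
after full input: {3,4,5,6,7,8,10}  (accept=1 not in)

Answer: REJECT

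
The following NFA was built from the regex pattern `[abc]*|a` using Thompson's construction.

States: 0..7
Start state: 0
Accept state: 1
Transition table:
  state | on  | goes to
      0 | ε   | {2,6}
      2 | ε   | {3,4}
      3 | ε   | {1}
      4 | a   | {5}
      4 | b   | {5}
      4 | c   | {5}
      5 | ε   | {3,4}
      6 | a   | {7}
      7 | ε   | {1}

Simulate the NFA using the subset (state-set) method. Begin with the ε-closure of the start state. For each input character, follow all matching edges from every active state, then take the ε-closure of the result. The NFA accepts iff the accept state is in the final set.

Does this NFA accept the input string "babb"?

Answer: ACCEPT

Trace:
S₀ = ε-closure({0}) = {0,1,2,3,4,6}
'b' @ 1: {1,3,4,5}  (accept∈set)
'a' @ 2: {1,3,4,5}  (accept∈set)
'b' @ 3: {1,3,4,5}  (accept∈set)
'b' @ 4: {1,3,4,5}  (accept∈set)
final: {1,3,4,5}; accept 1 in set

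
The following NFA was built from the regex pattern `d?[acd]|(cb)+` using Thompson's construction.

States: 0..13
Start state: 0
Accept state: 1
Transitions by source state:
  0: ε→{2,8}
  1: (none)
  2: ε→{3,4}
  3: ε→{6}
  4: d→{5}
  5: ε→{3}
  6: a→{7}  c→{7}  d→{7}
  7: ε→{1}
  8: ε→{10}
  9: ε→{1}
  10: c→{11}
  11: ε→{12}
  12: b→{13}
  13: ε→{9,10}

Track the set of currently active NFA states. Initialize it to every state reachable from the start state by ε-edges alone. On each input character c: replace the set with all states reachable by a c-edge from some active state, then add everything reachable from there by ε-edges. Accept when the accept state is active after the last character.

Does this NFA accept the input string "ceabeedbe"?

Answer: REJECT

Trace:
initial (ε-close {0}): {0,2,3,4,6,8,10}
'c' @ 1: {1,7,11,12}  (accept∈set)
'e' @ 2: {}  — state set empty
rest 'abeedbe' ignored (set empty)
end set {} — state 1 not in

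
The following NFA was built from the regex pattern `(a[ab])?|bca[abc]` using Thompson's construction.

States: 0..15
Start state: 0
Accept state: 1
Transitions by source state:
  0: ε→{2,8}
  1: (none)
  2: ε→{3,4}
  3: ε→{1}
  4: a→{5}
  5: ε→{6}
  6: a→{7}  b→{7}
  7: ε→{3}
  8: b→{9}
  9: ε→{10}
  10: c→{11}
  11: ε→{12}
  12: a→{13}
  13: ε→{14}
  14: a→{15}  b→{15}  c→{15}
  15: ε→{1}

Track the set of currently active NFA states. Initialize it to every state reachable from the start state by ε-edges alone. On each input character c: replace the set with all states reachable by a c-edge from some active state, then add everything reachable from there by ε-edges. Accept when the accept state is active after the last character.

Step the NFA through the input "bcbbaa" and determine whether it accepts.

Answer: REJECT

Trace:
S₀ = ε-closure({0}) = {0,1,2,3,4,8}
'b' @ 1: {9,10}
'c' @ 2: {11,12}
'b' @ 3: {}  — no active states
rest 'baa' ignored (set empty)
end set {} — state 1 not in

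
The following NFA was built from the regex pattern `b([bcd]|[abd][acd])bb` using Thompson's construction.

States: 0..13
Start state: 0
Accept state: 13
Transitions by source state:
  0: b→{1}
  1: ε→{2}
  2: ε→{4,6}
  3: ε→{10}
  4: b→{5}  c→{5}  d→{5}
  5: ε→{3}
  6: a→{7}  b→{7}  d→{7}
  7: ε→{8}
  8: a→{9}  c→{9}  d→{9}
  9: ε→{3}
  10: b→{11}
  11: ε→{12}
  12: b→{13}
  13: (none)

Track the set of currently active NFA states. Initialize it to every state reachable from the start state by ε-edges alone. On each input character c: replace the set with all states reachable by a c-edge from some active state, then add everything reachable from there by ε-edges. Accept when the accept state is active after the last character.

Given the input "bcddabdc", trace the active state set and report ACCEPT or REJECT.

Answer: REJECT

Trace:
initial (ε-close {0}): {0}
'b' @ 1: {1,2,4,6}
'c' @ 2: {3,5,10}
'd' @ 3: {}  — state set empty
rest 'dabdc' ignored (set empty)
final: {}; accept 13 not in set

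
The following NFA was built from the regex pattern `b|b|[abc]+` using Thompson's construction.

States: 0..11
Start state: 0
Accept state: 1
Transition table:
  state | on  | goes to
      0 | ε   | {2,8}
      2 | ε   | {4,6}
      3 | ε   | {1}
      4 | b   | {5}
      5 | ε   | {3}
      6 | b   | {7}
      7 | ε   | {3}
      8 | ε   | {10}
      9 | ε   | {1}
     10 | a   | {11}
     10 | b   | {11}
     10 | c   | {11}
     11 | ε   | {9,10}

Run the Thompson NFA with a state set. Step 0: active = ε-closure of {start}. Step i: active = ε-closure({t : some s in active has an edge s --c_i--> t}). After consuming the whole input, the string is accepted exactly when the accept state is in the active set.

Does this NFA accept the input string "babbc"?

S₀ = ε-closure({0}) = {0,2,4,6,8,10}
'b' @ 1: {1,3,5,7,9,10,11}  [accepting]
'a' @ 2: {1,9,10,11}  [accepting]
'b' @ 3: {1,9,10,11}  [accepting]
'b' @ 4: {1,9,10,11}  [accepting]
'c' @ 5: {1,9,10,11}  [accepting]
after full input: {1,9,10,11}  (accept=1 in)

Answer: ACCEPT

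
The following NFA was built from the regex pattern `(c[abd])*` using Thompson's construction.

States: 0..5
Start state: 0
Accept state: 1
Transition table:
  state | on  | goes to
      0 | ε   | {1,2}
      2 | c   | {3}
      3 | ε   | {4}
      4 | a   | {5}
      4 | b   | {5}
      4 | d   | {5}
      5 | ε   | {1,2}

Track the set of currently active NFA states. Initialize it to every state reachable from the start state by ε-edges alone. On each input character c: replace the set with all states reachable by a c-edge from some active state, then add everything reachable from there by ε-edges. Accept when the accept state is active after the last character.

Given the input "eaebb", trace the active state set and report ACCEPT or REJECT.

Answer: REJECT

Trace:
initial (ε-close {0}): {0,1,2}
'e' @ 1: {}  — dead — no transitions
rest 'aebb' ignored (set empty)
after full input: {}  (accept=1 not in)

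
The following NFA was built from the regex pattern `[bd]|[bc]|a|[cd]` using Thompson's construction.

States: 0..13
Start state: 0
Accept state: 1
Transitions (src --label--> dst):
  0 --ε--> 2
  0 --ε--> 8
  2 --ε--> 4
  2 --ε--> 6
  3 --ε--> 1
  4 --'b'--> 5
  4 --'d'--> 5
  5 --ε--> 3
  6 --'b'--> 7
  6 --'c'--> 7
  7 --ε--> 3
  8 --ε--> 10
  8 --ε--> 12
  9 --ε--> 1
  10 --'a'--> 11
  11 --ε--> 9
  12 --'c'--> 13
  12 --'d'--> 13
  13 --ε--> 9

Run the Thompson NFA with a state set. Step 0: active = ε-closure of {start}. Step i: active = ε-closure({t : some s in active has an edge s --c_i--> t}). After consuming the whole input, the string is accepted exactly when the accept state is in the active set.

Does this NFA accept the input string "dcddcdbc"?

start: ε-closure({0}) = {0,2,4,6,8,10,12}
'd' @ 1: {1,3,5,9,13}  (accept∈set)
'c' @ 2: {}  — no active states
rest 'ddcdbc' ignored (set empty)
end set {} — state 1 not in

Answer: REJECT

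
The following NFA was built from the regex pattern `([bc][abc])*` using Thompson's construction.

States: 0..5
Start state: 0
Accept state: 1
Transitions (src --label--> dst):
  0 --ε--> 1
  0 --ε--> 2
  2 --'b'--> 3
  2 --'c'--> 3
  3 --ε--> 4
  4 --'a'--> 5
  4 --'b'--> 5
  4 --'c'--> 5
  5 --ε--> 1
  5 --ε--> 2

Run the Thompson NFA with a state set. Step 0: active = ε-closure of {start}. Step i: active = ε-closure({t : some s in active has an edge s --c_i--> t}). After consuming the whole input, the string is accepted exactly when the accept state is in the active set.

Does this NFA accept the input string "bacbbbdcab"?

S₀ = ε-closure({0}) = {0,1,2}
'b' @ 1: {3,4}
'a' @ 2: {1,2,5}  ✓accept
'c' @ 3: {3,4}
'b' @ 4: {1,2,5}  ✓accept
'b' @ 5: {3,4}
'b' @ 6: {1,2,5}  ✓accept
'd' @ 7: {}  — no active states
rest 'cab' ignored (set empty)
after full input: {}  (accept=1 not in)

Answer: REJECT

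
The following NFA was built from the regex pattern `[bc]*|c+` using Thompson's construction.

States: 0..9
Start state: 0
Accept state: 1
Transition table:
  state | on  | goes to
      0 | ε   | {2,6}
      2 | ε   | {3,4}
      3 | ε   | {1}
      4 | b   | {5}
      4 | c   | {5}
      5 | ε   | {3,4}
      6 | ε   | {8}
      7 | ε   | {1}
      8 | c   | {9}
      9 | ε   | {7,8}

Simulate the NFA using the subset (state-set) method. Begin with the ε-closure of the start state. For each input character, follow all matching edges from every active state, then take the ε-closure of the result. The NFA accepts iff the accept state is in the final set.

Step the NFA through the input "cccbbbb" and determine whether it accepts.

start: ε-closure({0}) = {0,1,2,3,4,6,8}
'c' @ 1: {1,3,4,5,7,8,9}  ✓accept
'c' @ 2: {1,3,4,5,7,8,9}  ✓accept
'c' @ 3: {1,3,4,5,7,8,9}  ✓accept
'b' @ 4: {1,3,4,5}  ✓accept
'b' @ 5: {1,3,4,5}  ✓accept
'b' @ 6: {1,3,4,5}  ✓accept
'b' @ 7: {1,3,4,5}  ✓accept
after full input: {1,3,4,5}  (accept=1 in)

Answer: ACCEPT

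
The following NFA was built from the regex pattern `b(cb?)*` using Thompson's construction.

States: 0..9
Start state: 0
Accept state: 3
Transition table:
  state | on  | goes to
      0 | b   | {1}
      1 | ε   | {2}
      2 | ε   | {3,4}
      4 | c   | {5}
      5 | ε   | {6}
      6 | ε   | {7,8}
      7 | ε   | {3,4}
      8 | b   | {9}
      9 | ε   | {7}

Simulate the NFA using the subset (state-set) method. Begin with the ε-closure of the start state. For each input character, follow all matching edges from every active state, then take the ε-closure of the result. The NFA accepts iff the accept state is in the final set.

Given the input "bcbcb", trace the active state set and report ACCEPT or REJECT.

Answer: ACCEPT

Derivation:
S₀ = ε-closure({0}) = {0}
'b' @ 1: {1,2,3,4}  [accepting]
'c' @ 2: {3,4,5,6,7,8}  [accepting]
'b' @ 3: {3,4,7,9}  [accepting]
'c' @ 4: {3,4,5,6,7,8}  [accepting]
'b' @ 5: {3,4,7,9}  [accepting]
final: {3,4,7,9}; accept 3 in set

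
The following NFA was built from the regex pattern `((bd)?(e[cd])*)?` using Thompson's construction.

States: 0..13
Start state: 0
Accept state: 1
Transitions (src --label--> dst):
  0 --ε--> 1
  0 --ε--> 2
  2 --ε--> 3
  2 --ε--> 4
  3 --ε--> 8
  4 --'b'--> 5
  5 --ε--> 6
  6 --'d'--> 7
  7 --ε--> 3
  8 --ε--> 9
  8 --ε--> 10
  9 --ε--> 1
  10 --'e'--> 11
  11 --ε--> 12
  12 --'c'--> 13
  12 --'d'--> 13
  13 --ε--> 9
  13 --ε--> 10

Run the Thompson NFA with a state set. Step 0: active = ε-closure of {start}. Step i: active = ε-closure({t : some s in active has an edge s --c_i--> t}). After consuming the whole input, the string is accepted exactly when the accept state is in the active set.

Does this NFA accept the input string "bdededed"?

S₀ = ε-closure({0}) = {0,1,2,3,4,8,9,10}
'b' @ 1: {5,6}
'd' @ 2: {1,3,7,8,9,10}  [accepting]
'e' @ 3: {11,12}
'd' @ 4: {1,9,10,13}  [accepting]
'e' @ 5: {11,12}
'd' @ 6: {1,9,10,13}  [accepting]
'e' @ 7: {11,12}
'd' @ 8: {1,9,10,13}  [accepting]
end set {1,9,10,13} — state 1 in

Answer: ACCEPT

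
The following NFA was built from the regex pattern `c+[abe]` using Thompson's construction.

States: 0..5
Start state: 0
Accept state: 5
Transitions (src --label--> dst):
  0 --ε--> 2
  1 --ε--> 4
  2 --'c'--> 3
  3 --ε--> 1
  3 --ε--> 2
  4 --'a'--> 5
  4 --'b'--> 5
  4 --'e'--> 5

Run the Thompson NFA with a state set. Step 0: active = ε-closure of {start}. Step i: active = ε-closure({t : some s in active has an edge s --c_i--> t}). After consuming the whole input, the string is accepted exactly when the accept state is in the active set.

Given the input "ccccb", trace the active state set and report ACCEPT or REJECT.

start: ε-closure({0}) = {0,2}
'c' @ 1: {1,2,3,4}
'c' @ 2: {1,2,3,4}
'c' @ 3: {1,2,3,4}
'c' @ 4: {1,2,3,4}
'b' @ 5: {5}  ✓accept
final: {5}; accept 5 in set

Answer: ACCEPT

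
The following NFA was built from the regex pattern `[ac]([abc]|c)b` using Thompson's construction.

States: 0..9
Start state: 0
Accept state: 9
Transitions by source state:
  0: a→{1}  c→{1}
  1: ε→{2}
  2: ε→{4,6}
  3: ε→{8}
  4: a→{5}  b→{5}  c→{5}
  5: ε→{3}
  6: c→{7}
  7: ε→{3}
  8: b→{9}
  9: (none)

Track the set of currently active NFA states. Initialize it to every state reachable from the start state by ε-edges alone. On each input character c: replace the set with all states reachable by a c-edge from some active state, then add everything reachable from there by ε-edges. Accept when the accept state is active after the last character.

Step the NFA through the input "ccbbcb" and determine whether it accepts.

start: ε-closure({0}) = {0}
'c' @ 1: {1,2,4,6}
'c' @ 2: {3,5,7,8}
'b' @ 3: {9}  ✓accept
'b' @ 4: {}  — no active states
rest 'cb' ignored (set empty)
after full input: {}  (accept=9 not in)

Answer: REJECT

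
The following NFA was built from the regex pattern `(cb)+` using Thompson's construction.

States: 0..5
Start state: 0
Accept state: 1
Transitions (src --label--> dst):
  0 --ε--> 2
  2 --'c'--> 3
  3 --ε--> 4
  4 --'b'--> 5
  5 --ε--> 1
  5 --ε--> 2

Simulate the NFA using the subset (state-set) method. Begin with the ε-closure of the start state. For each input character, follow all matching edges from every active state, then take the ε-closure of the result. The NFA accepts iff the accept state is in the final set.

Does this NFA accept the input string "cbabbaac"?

start: ε-closure({0}) = {0,2}
'c' @ 1: {3,4}
'b' @ 2: {1,2,5}  [accepting]
'a' @ 3: {}  — no active states
rest 'bbaac' ignored (set empty)
final: {}; accept 1 not in set

Answer: REJECT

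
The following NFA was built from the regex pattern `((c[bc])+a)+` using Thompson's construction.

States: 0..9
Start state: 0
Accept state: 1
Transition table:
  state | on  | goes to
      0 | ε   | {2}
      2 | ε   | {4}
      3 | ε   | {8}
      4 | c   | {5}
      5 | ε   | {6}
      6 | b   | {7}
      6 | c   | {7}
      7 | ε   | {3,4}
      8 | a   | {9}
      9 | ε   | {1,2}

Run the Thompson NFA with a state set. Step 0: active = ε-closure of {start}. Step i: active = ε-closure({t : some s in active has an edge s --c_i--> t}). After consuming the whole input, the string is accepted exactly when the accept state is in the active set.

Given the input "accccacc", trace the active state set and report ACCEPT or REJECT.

start: ε-closure({0}) = {0,2,4}
'a' @ 1: {}  — dead — no transitions
rest 'ccccacc' ignored (set empty)
end set {} — state 1 not in

Answer: REJECT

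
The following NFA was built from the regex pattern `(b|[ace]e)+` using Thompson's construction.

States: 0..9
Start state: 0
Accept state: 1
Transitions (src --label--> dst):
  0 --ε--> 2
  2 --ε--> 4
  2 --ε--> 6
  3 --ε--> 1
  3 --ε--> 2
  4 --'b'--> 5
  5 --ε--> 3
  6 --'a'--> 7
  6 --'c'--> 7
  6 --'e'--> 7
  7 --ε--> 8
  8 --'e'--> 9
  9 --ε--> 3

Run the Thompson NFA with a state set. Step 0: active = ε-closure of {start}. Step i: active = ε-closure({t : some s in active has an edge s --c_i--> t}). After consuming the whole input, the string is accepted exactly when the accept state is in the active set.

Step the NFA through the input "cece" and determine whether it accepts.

Answer: ACCEPT

Derivation:
S₀ = ε-closure({0}) = {0,2,4,6}
'c' @ 1: {7,8}
'e' @ 2: {1,2,3,4,6,9}  (accept∈set)
'c' @ 3: {7,8}
'e' @ 4: {1,2,3,4,6,9}  (accept∈set)
final: {1,2,3,4,6,9}; accept 1 in set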